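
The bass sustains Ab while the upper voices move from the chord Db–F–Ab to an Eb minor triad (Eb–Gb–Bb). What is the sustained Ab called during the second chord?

Pedal tone (pedal point).

The harmony at that moment is Eb minor triad (Eb, Gb, Bb); Ab is not a chord tone.
It is held over (the same pitch as the preceding Ab) and then sustained as the same pitch into the next harmony.
Sustained through a change of harmony — a pedal tone.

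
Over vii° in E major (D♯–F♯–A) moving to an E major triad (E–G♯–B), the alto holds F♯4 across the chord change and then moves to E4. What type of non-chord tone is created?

The harmony at that moment is E major triad (E, G♯, B); F♯4 is not a chord tone.
It is held over (the same pitch as the preceding F♯4) and left by step down to E4.
Held over from the previous chord and resolving down by step — a suspension.

F♯4 is a suspension.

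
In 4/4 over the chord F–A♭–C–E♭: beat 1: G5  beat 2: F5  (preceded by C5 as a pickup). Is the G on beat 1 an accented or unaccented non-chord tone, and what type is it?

Accented appoggiatura.

The harmony at that moment is F minor seventh chord (F, A♭, C, E♭); G5 is not a chord tone.
It is approached by leap up from C5 and left by step down to F5.
Leap in, step out — an appoggiatura.
It falls on the downbeat, so it is accented.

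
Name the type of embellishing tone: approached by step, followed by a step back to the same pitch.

Neighbor tone.

Approach: by step. Departure: by step in the opposite direction, back to the starting pitch.
Stepwise on both sides but reversing to return to the same chord tone — a neighbor tone. (Had it continued onward in the same direction it would be a passing tone instead.)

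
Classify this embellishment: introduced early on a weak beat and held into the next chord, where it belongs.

Approach: ahead of the chord change (typically by step), so it is dissonant against the current harmony. Departure: none — the same pitch is restated or held and is a chord tone of the new harmony.
Dissonant first, consonant once the harmony catches up: the note simply arrives early — an anticipation. (The reverse timing, consonant first and dissonant after the change, would be a suspension or retardation.)

Anticipation.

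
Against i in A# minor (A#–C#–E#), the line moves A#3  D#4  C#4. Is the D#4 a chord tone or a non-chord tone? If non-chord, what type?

Non-chord tone — an appoggiatura.

The harmony at that moment is A# minor triad (A#, C#, E#); D#4 is not a chord tone.
It is approached by leap up from A#3 and left by step down to C#4.
Leap in, step out — an appoggiatura.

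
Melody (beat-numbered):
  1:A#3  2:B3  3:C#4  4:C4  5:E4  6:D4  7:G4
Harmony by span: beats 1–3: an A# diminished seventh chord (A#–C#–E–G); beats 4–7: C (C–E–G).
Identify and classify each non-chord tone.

B3 (beat 2) — passing tone; D4 (beat 6) — escape tone.

The harmony at that moment is A# diminished seventh chord (A#, C#, E, G); B3 is not a chord tone.
It is approached by step up from A#3 and left by step up to C#4.
Step in, step out in the same direction — a passing tone.
The harmony at that moment is C major triad (C, E, G); D4 is not a chord tone.
It is approached by step down from E4 and left by leap up to G4.
Step in, leap out — an escape tone.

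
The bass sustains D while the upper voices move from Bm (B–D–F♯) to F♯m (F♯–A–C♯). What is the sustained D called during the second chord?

Pedal tone (pedal point).

The harmony at that moment is F♯ minor triad (F♯, A, C♯); D is not a chord tone.
It is held over (the same pitch as the preceding D) and then sustained as the same pitch into the next harmony.
Sustained through a change of harmony — a pedal tone.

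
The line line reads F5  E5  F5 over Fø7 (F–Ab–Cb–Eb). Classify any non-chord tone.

E5 is a neighbor tone.

The harmony at that moment is F half-diminished seventh chord (F, Ab, Cb, Eb); E5 is not a chord tone.
It is approached by step down from F5 and left by step up to F5.
Step away and step back to the same note — a neighbor tone (lower neighbor).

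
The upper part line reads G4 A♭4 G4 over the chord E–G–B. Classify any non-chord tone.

A♭4 is a neighbor tone.

The harmony at that moment is E minor triad (E, G, B); A♭4 is not a chord tone.
It is approached by step up from G4 and left by step down to G4.
Step away and step back to the same note — a neighbor tone (upper neighbor).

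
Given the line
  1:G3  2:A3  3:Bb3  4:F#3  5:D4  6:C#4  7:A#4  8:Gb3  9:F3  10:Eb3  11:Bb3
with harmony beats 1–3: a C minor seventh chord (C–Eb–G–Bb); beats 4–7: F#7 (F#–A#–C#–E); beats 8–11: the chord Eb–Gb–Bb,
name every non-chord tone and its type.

A3 (beat 2) — passing tone; D4 (beat 5) — appoggiatura; F3 (beat 9) — passing tone.

The harmony at that moment is C minor seventh chord (C, Eb, G, Bb); A3 is not a chord tone.
It is approached by step up from G3 and left by step up to Bb3.
Step in, step out in the same direction — a passing tone.
The harmony at that moment is F# dominant seventh chord (F#, A#, C#, E); D4 is not a chord tone.
It is approached by leap up from F#3 and left by step down to C#4.
Leap in, step out — an appoggiatura.
The harmony at that moment is Eb minor triad (Eb, Gb, Bb); F3 is not a chord tone.
It is approached by step down from Gb3 and left by step down to Eb3.
Step in, step out in the same direction — a passing tone.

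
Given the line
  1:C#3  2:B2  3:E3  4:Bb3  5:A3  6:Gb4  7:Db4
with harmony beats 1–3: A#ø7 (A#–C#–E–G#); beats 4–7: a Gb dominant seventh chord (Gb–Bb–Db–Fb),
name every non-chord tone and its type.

The harmony at that moment is A# half-diminished seventh chord (A#, C#, E, G#); B2 is not a chord tone.
It is approached by step down from C#3 and left by leap up to E3.
Step in, leap out — an escape tone.
The harmony at that moment is Gb dominant seventh chord (Gb, Bb, Db, Fb); A3 is not a chord tone.
It is approached by step down from Bb3 and left by leap up to Gb4.
Step in, leap out — an escape tone.

B2 (beat 2) — escape tone; A3 (beat 5) — escape tone.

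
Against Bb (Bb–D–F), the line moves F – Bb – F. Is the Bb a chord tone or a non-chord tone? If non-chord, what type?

Chord tone (the root of Bb major triad).

Bb major triad contains Bb, D, F; Bb is the root, so it is a chord tone.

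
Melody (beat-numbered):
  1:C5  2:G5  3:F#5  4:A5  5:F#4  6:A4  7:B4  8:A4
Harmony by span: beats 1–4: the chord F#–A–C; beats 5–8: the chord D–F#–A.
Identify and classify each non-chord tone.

G5 (beat 2) — appoggiatura; B4 (beat 7) — neighbor tone.

The harmony at that moment is F# diminished triad (F#, A, C); G5 is not a chord tone.
It is approached by leap up from C5 and left by step down to F#5.
Leap in, step out — an appoggiatura.
The harmony at that moment is D major triad (D, F#, A); B4 is not a chord tone.
It is approached by step up from A4 and left by step down to A4.
Step away and step back to the same note — a neighbor tone (upper neighbor).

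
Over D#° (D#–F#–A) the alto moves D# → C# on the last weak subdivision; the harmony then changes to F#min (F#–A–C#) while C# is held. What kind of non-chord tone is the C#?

C# is an anticipation.

The harmony at that moment is D# diminished triad (D#, F#, A); C# is not a chord tone.
It is approached by step down from D# and then sustained as the same pitch into the next harmony.
Arriving early and becoming a chord tone when the harmony changes — an anticipation.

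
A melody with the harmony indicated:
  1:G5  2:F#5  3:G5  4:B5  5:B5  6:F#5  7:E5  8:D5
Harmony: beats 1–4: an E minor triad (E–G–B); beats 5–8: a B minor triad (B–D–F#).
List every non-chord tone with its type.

The harmony at that moment is E minor triad (E, G, B); F#5 is not a chord tone.
It is approached by step down from G5 and left by step up to G5.
Step away and step back to the same note — a neighbor tone (lower neighbor).
The harmony at that moment is B minor triad (B, D, F#); E5 is not a chord tone.
It is approached by step down from F#5 and left by step down to D5.
Step in, step out in the same direction — a passing tone.

F#5 (beat 2) — neighbor tone; E5 (beat 7) — passing tone.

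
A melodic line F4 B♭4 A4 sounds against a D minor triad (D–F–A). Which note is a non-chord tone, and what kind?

B♭4 is an appoggiatura.

The harmony at that moment is D minor triad (D, F, A); B♭4 is not a chord tone.
It is approached by leap up from F4 and left by step down to A4.
Leap in, step out — an appoggiatura.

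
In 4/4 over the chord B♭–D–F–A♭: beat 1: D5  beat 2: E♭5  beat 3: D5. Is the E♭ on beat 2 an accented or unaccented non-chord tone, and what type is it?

Unaccented neighbor tone.

The harmony at that moment is B♭ dominant seventh chord (B♭, D, F, A♭); E♭5 is not a chord tone.
It is approached by step up from D5 and left by step down to D5.
Step away and step back to the same note — a neighbor tone (upper neighbor).
It falls on a weak beat, so it is unaccented.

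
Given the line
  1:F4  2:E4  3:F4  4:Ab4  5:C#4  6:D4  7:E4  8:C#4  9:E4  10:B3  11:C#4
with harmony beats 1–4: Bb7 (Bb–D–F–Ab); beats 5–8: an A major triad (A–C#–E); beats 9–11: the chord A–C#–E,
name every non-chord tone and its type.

The harmony at that moment is Bb dominant seventh chord (Bb, D, F, Ab); E4 is not a chord tone.
It is approached by step down from F4 and left by step up to F4.
Step away and step back to the same note — a neighbor tone (lower neighbor).
The harmony at that moment is A major triad (A, C#, E); D4 is not a chord tone.
It is approached by step up from C#4 and left by step up to E4.
Step in, step out in the same direction — a passing tone.
The harmony at that moment is A major triad (A, C#, E); B3 is not a chord tone.
It is approached by leap down from E4 and left by step up to C#4.
Leap in, step out — an appoggiatura.

E4 (beat 2) — neighbor tone; D4 (beat 6) — passing tone; B3 (beat 10) — appoggiatura.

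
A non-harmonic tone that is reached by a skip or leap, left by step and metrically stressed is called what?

Appoggiatura.

Approach: by leap. Departure: by step. Metric position: strong.
Leap in, step out, in a metrically strong position — an appoggiatura. (It is the mirror image of the escape tone, which steps in and leaps out from a weak position.)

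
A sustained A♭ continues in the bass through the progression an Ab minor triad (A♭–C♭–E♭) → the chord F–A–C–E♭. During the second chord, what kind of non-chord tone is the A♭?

Pedal tone (pedal point).

The harmony at that moment is F dominant seventh chord (F, A, C, E♭); A♭ is not a chord tone.
It is held over (the same pitch as the preceding A♭) and then sustained as the same pitch into the next harmony.
Sustained through a change of harmony — a pedal tone.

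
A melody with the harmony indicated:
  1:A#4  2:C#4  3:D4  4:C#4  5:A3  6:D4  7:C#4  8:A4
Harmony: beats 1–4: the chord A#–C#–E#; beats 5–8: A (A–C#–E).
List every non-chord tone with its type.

D4 (beat 3) — neighbor tone; D4 (beat 6) — appoggiatura.

The harmony at that moment is A# minor triad (A#, C#, E#); D4 is not a chord tone.
It is approached by step up from C#4 and left by step down to C#4.
Step away and step back to the same note — a neighbor tone (upper neighbor).
The harmony at that moment is A major triad (A, C#, E); D4 is not a chord tone.
It is approached by leap up from A3 and left by step down to C#4.
Leap in, step out — an appoggiatura.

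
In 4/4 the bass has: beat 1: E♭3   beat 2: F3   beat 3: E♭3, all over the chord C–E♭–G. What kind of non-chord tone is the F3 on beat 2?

The harmony at that moment is C minor triad (C, E♭, G); F3 is not a chord tone.
It is approached by step up from E♭3 and left by step down to E♭3.
Step away and step back to the same note — a neighbor tone (upper neighbor).

Upper neighbor tone.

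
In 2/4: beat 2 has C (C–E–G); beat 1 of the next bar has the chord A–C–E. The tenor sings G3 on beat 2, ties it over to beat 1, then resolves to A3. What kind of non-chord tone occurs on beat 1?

Retardation.

The harmony at that moment is A minor triad (A, C, E); G3 is not a chord tone.
It is held over (the same pitch as the preceding G3) and left by step up to A3.
Held over from the previous chord and resolving up by step — a retardation.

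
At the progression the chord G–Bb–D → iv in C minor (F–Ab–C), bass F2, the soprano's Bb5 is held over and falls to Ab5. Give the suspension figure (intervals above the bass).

4–3 suspension.

At the second chord the bass is F2. The suspended Bb5 lies a fourth above the bass; after resolving down by step to Ab5, the interval above the bass becomes a third.
Suspension figures are named by those two intervals: 4–3.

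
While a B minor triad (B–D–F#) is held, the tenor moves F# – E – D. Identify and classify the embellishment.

E is a passing tone.

The harmony at that moment is B minor triad (B, D, F#); E is not a chord tone.
It is approached by step down from F# and left by step down to D.
Step in, step out in the same direction — a passing tone.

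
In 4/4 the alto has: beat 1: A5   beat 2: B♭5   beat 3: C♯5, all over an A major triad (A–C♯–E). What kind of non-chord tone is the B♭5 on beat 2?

The harmony at that moment is A major triad (A, C♯, E); B♭5 is not a chord tone.
It is approached by step up from A5 and left by leap down to C♯5.
Step in, leap out, on a weak beat — an escape tone.

Escape tone.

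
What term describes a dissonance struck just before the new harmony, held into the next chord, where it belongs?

Anticipation.

Approach: ahead of the chord change (typically by step), so it is dissonant against the current harmony. Departure: none — the same pitch is restated or held and is a chord tone of the new harmony.
Dissonant first, consonant once the harmony catches up: the note simply arrives early — an anticipation. (The reverse timing, consonant first and dissonant after the change, would be a suspension or retardation.)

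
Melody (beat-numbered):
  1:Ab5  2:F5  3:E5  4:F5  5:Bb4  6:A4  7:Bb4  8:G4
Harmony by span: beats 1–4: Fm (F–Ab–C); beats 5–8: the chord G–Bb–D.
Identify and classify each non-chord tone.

E5 (beat 3) — neighbor tone; A4 (beat 6) — neighbor tone.

The harmony at that moment is F minor triad (F, Ab, C); E5 is not a chord tone.
It is approached by step down from F5 and left by step up to F5.
Step away and step back to the same note — a neighbor tone (lower neighbor).
The harmony at that moment is G minor triad (G, Bb, D); A4 is not a chord tone.
It is approached by step down from Bb4 and left by step up to Bb4.
Step away and step back to the same note — a neighbor tone (lower neighbor).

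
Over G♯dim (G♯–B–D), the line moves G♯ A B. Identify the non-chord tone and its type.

The harmony at that moment is G♯ diminished triad (G♯, B, D); A is not a chord tone.
It is approached by step up from G♯ and left by step up to B.
Step in, step out in the same direction — a passing tone.

A is a passing tone.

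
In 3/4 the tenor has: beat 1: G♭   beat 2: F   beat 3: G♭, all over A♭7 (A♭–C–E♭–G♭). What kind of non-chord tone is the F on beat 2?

The harmony at that moment is A♭ dominant seventh chord (A♭, C, E♭, G♭); F is not a chord tone.
It is approached by step down from G♭ and left by step up to G♭.
Step away and step back to the same note — a neighbor tone (lower neighbor).

Lower neighbor tone.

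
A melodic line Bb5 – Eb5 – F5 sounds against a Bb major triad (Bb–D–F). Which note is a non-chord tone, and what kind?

Eb5 is an appoggiatura.

The harmony at that moment is Bb major triad (Bb, D, F); Eb5 is not a chord tone.
It is approached by leap down from Bb5 and left by step up to F5.
Leap in, step out — an appoggiatura.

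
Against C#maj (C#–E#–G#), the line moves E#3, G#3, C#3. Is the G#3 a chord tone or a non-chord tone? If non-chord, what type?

Chord tone (the fifth of C# major triad).

C# major triad contains C#, E#, G#; G# is the fifth, so it is a chord tone.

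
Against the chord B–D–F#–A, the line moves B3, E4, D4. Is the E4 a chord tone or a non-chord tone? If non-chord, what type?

Non-chord tone — an appoggiatura.

The harmony at that moment is B minor seventh chord (B, D, F#, A); E4 is not a chord tone.
It is approached by leap up from B3 and left by step down to D4.
Leap in, step out — an appoggiatura.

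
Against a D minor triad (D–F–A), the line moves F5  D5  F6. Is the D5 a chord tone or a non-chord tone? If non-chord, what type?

Chord tone (the root of D minor triad).

D minor triad contains D, F, A; D is the root, so it is a chord tone.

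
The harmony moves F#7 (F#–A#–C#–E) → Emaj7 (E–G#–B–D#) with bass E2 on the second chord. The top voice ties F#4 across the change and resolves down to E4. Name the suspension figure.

9–8 suspension.

At the second chord the bass is E2. The suspended F#4 lies a ninth above the bass; after resolving down by step to E4, the interval above the bass becomes an octave.
Suspension figures are named by those two intervals: 9–8.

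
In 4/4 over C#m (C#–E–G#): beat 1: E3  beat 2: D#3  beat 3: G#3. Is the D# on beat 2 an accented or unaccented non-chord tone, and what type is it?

Unaccented escape tone.

The harmony at that moment is C# minor triad (C#, E, G#); D#3 is not a chord tone.
It is approached by step down from E3 and left by leap up to G#3.
Step in, leap out — an escape tone.
It falls on a weak beat, so it is unaccented.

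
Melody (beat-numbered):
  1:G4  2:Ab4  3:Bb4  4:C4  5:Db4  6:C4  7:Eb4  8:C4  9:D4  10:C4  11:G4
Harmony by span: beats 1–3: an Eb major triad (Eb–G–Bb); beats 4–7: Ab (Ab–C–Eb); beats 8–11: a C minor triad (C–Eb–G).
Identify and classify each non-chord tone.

Ab4 (beat 2) — passing tone; Db4 (beat 5) — neighbor tone; D4 (beat 9) — neighbor tone.

The harmony at that moment is Eb major triad (Eb, G, Bb); Ab4 is not a chord tone.
It is approached by step up from G4 and left by step up to Bb4.
Step in, step out in the same direction — a passing tone.
The harmony at that moment is Ab major triad (Ab, C, Eb); Db4 is not a chord tone.
It is approached by step up from C4 and left by step down to C4.
Step away and step back to the same note — a neighbor tone (upper neighbor).
The harmony at that moment is C minor triad (C, Eb, G); D4 is not a chord tone.
It is approached by step up from C4 and left by step down to C4.
Step away and step back to the same note — a neighbor tone (upper neighbor).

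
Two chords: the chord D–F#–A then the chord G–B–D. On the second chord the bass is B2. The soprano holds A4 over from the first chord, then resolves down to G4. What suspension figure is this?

At the second chord the bass is B2. The suspended A4 lies a seventh above the bass; after resolving down by step to G4, the interval above the bass becomes a sixth.
Suspension figures are named by those two intervals: 7–6.

7–6 suspension.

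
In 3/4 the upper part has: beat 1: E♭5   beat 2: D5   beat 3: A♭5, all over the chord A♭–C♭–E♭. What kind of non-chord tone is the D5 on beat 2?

Escape tone.

The harmony at that moment is A♭ minor triad (A♭, C♭, E♭); D5 is not a chord tone.
It is approached by step down from E♭5 and left by leap up to A♭5.
Step in, leap out, on a weak beat — an escape tone.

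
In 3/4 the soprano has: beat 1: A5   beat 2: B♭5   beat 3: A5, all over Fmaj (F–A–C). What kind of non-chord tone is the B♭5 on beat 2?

Upper neighbor tone.

The harmony at that moment is F major triad (F, A, C); B♭5 is not a chord tone.
It is approached by step up from A5 and left by step down to A5.
Step away and step back to the same note — a neighbor tone (upper neighbor).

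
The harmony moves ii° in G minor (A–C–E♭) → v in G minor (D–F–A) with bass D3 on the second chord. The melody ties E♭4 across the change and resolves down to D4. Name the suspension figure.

At the second chord the bass is D3. The suspended E♭4 lies a ninth above the bass; after resolving down by step to D4, the interval above the bass becomes an octave.
Suspension figures are named by those two intervals: 9–8.

9–8 suspension.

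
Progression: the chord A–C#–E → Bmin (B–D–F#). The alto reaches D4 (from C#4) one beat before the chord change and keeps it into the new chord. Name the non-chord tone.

D4 is an anticipation.

The harmony at that moment is A major triad (A, C#, E); D4 is not a chord tone.
It is approached by step up from C#4 and then sustained as the same pitch into the next harmony.
Arriving early and becoming a chord tone when the harmony changes — an anticipation.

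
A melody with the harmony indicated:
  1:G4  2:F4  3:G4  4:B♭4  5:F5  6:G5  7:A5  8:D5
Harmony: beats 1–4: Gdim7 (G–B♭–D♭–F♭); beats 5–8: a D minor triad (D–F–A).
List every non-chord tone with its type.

The harmony at that moment is G diminished seventh chord (G, B♭, D♭, F♭); F4 is not a chord tone.
It is approached by step down from G4 and left by step up to G4.
Step away and step back to the same note — a neighbor tone (lower neighbor).
The harmony at that moment is D minor triad (D, F, A); G5 is not a chord tone.
It is approached by step up from F5 and left by step up to A5.
Step in, step out in the same direction — a passing tone.

F4 (beat 2) — neighbor tone; G5 (beat 6) — passing tone.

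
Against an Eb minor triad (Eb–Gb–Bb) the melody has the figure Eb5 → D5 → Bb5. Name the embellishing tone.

D5 is an escape tone.

The harmony at that moment is Eb minor triad (Eb, Gb, Bb); D5 is not a chord tone.
It is approached by step down from Eb5 and left by leap up to Bb5.
Step in, leap out — an escape tone.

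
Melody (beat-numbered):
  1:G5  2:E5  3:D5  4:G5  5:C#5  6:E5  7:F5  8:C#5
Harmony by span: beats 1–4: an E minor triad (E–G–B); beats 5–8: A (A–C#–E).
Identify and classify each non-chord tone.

D5 (beat 3) — escape tone; F5 (beat 7) — escape tone.

The harmony at that moment is E minor triad (E, G, B); D5 is not a chord tone.
It is approached by step down from E5 and left by leap up to G5.
Step in, leap out — an escape tone.
The harmony at that moment is A major triad (A, C#, E); F5 is not a chord tone.
It is approached by step up from E5 and left by leap down to C#5.
Step in, leap out — an escape tone.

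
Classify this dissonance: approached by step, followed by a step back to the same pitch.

Approach: by step. Departure: by step in the opposite direction, back to the starting pitch.
Stepwise on both sides but reversing to return to the same chord tone — a neighbor tone. (Had it continued onward in the same direction it would be a passing tone instead.)

Neighbor tone.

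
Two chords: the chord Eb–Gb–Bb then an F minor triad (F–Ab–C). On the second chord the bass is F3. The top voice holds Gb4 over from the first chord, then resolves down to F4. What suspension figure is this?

At the second chord the bass is F3. The suspended Gb4 lies a ninth above the bass; after resolving down by step to F4, the interval above the bass becomes an octave.
Suspension figures are named by those two intervals: 9–8.

9–8 suspension.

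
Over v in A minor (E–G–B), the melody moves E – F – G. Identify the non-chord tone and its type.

F is a passing tone.

The harmony at that moment is E minor triad (E, G, B); F is not a chord tone.
It is approached by step up from E and left by step up to G.
Step in, step out in the same direction — a passing tone.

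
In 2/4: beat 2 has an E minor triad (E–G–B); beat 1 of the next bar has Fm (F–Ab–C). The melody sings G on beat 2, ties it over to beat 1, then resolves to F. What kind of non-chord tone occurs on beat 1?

Suspension.

The harmony at that moment is F minor triad (F, Ab, C); G is not a chord tone.
It is held over (the same pitch as the preceding G) and left by step down to F.
Held over from the previous chord and resolving down by step — a suspension.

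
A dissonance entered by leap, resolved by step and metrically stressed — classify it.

Appoggiatura.

Approach: by leap. Departure: by step. Metric position: strong.
Leap in, step out, in a metrically strong position — an appoggiatura. (It is the mirror image of the escape tone, which steps in and leaps out from a weak position.)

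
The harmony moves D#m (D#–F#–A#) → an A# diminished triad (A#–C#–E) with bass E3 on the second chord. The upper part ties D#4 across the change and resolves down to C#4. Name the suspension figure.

7–6 suspension.

At the second chord the bass is E3. The suspended D#4 lies a seventh above the bass; after resolving down by step to C#4, the interval above the bass becomes a sixth.
Suspension figures are named by those two intervals: 7–6.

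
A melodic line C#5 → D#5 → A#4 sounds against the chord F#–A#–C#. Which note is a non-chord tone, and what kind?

The harmony at that moment is F# major triad (F#, A#, C#); D#5 is not a chord tone.
It is approached by step up from C#5 and left by leap down to A#4.
Step in, leap out — an escape tone.

D#5 is an escape tone.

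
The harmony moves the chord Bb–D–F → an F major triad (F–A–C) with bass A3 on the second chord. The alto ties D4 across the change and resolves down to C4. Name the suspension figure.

At the second chord the bass is A3. The suspended D4 lies a fourth above the bass; after resolving down by step to C4, the interval above the bass becomes a third.
Suspension figures are named by those two intervals: 4–3.

4–3 suspension.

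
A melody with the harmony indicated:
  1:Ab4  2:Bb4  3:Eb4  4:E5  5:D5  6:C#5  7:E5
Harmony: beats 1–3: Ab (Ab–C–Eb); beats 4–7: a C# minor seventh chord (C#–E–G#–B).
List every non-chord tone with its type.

Bb4 (beat 2) — escape tone; D5 (beat 5) — passing tone.

The harmony at that moment is Ab major triad (Ab, C, Eb); Bb4 is not a chord tone.
It is approached by step up from Ab4 and left by leap down to Eb4.
Step in, leap out — an escape tone.
The harmony at that moment is C# minor seventh chord (C#, E, G#, B); D5 is not a chord tone.
It is approached by step down from E5 and left by step down to C#5.
Step in, step out in the same direction — a passing tone.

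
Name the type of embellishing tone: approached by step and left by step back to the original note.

Neighbor tone.

Approach: by step. Departure: by step in the opposite direction, back to the starting pitch.
Stepwise on both sides but reversing to return to the same chord tone — a neighbor tone. (Had it continued onward in the same direction it would be a passing tone instead.)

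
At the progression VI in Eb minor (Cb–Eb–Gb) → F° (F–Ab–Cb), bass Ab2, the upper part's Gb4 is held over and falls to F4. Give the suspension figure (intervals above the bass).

At the second chord the bass is Ab2. The suspended Gb4 lies a seventh above the bass; after resolving down by step to F4, the interval above the bass becomes a sixth.
Suspension figures are named by those two intervals: 7–6.

7–6 suspension.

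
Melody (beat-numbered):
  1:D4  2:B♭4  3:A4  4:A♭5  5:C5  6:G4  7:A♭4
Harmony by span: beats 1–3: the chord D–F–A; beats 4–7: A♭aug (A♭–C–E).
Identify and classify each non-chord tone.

The harmony at that moment is D minor triad (D, F, A); B♭4 is not a chord tone.
It is approached by leap up from D4 and left by step down to A4.
Leap in, step out — an appoggiatura.
The harmony at that moment is A♭ augmented triad (A♭, C, E); G4 is not a chord tone.
It is approached by leap down from C5 and left by step up to A♭4.
Leap in, step out — an appoggiatura.

B♭4 (beat 2) — appoggiatura; G4 (beat 6) — appoggiatura.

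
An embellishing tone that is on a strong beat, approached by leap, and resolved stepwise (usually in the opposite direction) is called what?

Appoggiatura.

Approach: by leap. Departure: by step. Metric position: strong.
Leap in, step out, in a metrically strong position — an appoggiatura. (It is the mirror image of the escape tone, which steps in and leaps out from a weak position.)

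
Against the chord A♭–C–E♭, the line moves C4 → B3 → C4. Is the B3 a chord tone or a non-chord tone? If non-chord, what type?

Non-chord tone — a neighbor tone.

The harmony at that moment is A♭ major triad (A♭, C, E♭); B3 is not a chord tone.
It is approached by step down from C4 and left by step up to C4.
Step away and step back to the same note — a neighbor tone (lower neighbor).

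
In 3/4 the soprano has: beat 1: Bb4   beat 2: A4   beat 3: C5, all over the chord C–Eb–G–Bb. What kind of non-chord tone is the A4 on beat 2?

Escape tone.

The harmony at that moment is C minor seventh chord (C, Eb, G, Bb); A4 is not a chord tone.
It is approached by step down from Bb4 and left by leap up to C5.
Step in, leap out, on a weak beat — an escape tone.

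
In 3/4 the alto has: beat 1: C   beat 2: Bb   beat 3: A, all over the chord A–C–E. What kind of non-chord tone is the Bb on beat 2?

The harmony at that moment is A minor triad (A, C, E); Bb is not a chord tone.
It is approached by step down from C and left by step down to A.
Step in, step out in the same direction — a passing tone.

Passing tone.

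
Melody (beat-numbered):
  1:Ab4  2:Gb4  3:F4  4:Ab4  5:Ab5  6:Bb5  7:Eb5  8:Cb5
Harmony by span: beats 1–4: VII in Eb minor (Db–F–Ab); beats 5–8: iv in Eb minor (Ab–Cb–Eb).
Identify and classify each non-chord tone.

Gb4 (beat 2) — passing tone; Bb5 (beat 6) — escape tone.

The harmony at that moment is Db major triad (Db, F, Ab); Gb4 is not a chord tone.
It is approached by step down from Ab4 and left by step down to F4.
Step in, step out in the same direction — a passing tone.
The harmony at that moment is Ab minor triad (Ab, Cb, Eb); Bb5 is not a chord tone.
It is approached by step up from Ab5 and left by leap down to Eb5.
Step in, leap out — an escape tone.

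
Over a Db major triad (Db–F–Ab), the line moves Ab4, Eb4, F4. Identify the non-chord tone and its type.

Eb4 is an appoggiatura.

The harmony at that moment is Db major triad (Db, F, Ab); Eb4 is not a chord tone.
It is approached by leap down from Ab4 and left by step up to F4.
Leap in, step out — an appoggiatura.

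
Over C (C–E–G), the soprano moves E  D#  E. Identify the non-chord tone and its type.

The harmony at that moment is C major triad (C, E, G); D# is not a chord tone.
It is approached by step down from E and left by step up to E.
Step away and step back to the same note — a neighbor tone (lower neighbor).

D# is a neighbor tone.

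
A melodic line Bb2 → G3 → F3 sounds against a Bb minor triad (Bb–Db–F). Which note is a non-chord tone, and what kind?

The harmony at that moment is Bb minor triad (Bb, Db, F); G3 is not a chord tone.
It is approached by leap up from Bb2 and left by step down to F3.
Leap in, step out — an appoggiatura.

G3 is an appoggiatura.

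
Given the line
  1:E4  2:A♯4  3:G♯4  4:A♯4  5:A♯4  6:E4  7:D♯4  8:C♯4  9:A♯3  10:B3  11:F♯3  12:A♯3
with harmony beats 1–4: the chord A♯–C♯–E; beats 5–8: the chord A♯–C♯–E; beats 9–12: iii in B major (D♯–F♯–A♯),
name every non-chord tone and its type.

G♯4 (beat 3) — neighbor tone; D♯4 (beat 7) — passing tone; B3 (beat 10) — escape tone.

The harmony at that moment is A♯ diminished triad (A♯, C♯, E); G♯4 is not a chord tone.
It is approached by step down from A♯4 and left by step up to A♯4.
Step away and step back to the same note — a neighbor tone (lower neighbor).
The harmony at that moment is A♯ diminished triad (A♯, C♯, E); D♯4 is not a chord tone.
It is approached by step down from E4 and left by step down to C♯4.
Step in, step out in the same direction — a passing tone.
The harmony at that moment is D♯ minor triad (D♯, F♯, A♯); B3 is not a chord tone.
It is approached by step up from A♯3 and left by leap down to F♯3.
Step in, leap out — an escape tone.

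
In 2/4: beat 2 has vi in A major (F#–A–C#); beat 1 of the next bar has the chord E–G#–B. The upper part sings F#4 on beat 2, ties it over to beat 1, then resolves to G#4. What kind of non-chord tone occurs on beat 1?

Retardation.

The harmony at that moment is E major triad (E, G#, B); F#4 is not a chord tone.
It is held over (the same pitch as the preceding F#4) and left by step up to G#4.
Held over from the previous chord and resolving up by step — a retardation.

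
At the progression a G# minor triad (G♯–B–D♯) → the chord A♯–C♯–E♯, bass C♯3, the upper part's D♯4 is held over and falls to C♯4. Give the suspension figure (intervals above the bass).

At the second chord the bass is C♯3. The suspended D♯4 lies a ninth above the bass; after resolving down by step to C♯4, the interval above the bass becomes an octave.
Suspension figures are named by those two intervals: 9–8.

9–8 suspension.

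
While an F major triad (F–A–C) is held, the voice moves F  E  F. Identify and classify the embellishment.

The harmony at that moment is F major triad (F, A, C); E is not a chord tone.
It is approached by step down from F and left by step up to F.
Step away and step back to the same note — a neighbor tone (lower neighbor).

E is a neighbor tone.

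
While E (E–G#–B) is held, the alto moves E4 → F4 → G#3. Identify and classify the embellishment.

F4 is an escape tone.

The harmony at that moment is E major triad (E, G#, B); F4 is not a chord tone.
It is approached by step up from E4 and left by leap down to G#3.
Step in, leap out — an escape tone.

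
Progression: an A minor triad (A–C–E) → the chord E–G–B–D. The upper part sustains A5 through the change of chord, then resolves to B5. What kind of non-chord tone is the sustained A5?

The harmony at that moment is E minor seventh chord (E, G, B, D); A5 is not a chord tone.
It is held over (the same pitch as the preceding A5) and left by step up to B5.
Held over from the previous chord and resolving up by step — a retardation.

A5 is a retardation.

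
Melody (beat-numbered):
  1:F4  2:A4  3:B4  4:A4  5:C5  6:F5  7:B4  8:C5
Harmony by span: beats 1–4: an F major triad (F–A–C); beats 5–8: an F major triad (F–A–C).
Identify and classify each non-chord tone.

The harmony at that moment is F major triad (F, A, C); B4 is not a chord tone.
It is approached by step up from A4 and left by step down to A4.
Step away and step back to the same note — a neighbor tone (upper neighbor).
The harmony at that moment is F major triad (F, A, C); B4 is not a chord tone.
It is approached by leap down from F5 and left by step up to C5.
Leap in, step out — an appoggiatura.

B4 (beat 3) — neighbor tone; B4 (beat 7) — appoggiatura.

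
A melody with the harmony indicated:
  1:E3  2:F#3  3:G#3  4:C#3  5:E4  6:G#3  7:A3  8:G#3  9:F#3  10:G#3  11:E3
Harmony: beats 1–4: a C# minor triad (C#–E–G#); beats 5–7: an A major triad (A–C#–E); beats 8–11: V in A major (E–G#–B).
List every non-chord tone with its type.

F#3 (beat 2) — passing tone; G#3 (beat 6) — appoggiatura; F#3 (beat 9) — neighbor tone.

The harmony at that moment is C# minor triad (C#, E, G#); F#3 is not a chord tone.
It is approached by step up from E3 and left by step up to G#3.
Step in, step out in the same direction — a passing tone.
The harmony at that moment is A major triad (A, C#, E); G#3 is not a chord tone.
It is approached by leap down from E4 and left by step up to A3.
Leap in, step out — an appoggiatura.
The harmony at that moment is E major triad (E, G#, B); F#3 is not a chord tone.
It is approached by step down from G#3 and left by step up to G#3.
Step away and step back to the same note — a neighbor tone (lower neighbor).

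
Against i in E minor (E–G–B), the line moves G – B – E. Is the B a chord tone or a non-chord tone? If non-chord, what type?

Chord tone (the fifth of E minor triad).

E minor triad contains E, G, B; B is the fifth, so it is a chord tone.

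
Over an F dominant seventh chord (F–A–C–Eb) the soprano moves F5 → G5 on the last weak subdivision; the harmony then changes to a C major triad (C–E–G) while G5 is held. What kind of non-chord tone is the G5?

G5 is an anticipation.

The harmony at that moment is F dominant seventh chord (F, A, C, Eb); G5 is not a chord tone.
It is approached by step up from F5 and then sustained as the same pitch into the next harmony.
Arriving early and becoming a chord tone when the harmony changes — an anticipation.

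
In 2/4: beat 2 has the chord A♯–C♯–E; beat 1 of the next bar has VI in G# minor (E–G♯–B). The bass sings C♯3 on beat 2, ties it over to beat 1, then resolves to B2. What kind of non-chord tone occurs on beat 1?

Suspension.

The harmony at that moment is E major triad (E, G♯, B); C♯3 is not a chord tone.
It is held over (the same pitch as the preceding C♯3) and left by step down to B2.
Held over from the previous chord and resolving down by step — a suspension.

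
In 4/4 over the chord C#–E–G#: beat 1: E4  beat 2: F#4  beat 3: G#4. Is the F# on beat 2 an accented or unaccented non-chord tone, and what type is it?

The harmony at that moment is C# minor triad (C#, E, G#); F#4 is not a chord tone.
It is approached by step up from E4 and left by step up to G#4.
Step in, step out in the same direction — a passing tone.
It falls on a weak beat, so it is unaccented.

Unaccented passing tone.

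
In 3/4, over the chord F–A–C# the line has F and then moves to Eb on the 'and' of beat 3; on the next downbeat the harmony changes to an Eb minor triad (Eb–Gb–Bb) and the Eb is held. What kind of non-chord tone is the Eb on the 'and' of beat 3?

The harmony at that moment is F augmented triad (F, A, C#); Eb is not a chord tone.
It is approached by step down from F and then sustained as the same pitch into the next harmony.
Arriving early and becoming a chord tone when the harmony changes — an anticipation.

Anticipation.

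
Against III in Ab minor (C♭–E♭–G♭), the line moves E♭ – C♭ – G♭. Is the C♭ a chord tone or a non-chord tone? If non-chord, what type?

Cb major triad contains C♭, E♭, G♭; C♭ is the root, so it is a chord tone.

Chord tone (the root of Cb major triad).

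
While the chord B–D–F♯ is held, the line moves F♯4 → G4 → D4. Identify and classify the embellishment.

The harmony at that moment is B minor triad (B, D, F♯); G4 is not a chord tone.
It is approached by step up from F♯4 and left by leap down to D4.
Step in, leap out — an escape tone.

G4 is an escape tone.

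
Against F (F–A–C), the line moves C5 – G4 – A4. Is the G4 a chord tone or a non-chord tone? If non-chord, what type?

Non-chord tone — an appoggiatura.

The harmony at that moment is F major triad (F, A, C); G4 is not a chord tone.
It is approached by leap down from C5 and left by step up to A4.
Leap in, step out — an appoggiatura.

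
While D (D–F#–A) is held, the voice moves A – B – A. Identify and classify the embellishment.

B is a neighbor tone.

The harmony at that moment is D major triad (D, F#, A); B is not a chord tone.
It is approached by step up from A and left by step down to A.
Step away and step back to the same note — a neighbor tone (upper neighbor).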